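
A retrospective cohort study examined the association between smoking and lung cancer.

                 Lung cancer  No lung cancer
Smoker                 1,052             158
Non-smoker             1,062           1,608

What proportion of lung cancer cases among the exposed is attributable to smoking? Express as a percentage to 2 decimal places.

54.25

Cells: a = 1052, b = 158, c = 1062, d = 1608.
Risk in exposed = 1052/1210 = 0.86942; risk in unexposed = 1062/2670 = 0.39775.
RR = 0.86942/0.39775 = 2.18583
AR% = (RR − 1)/RR × 100 = (2.18583 − 1)/2.18583 × 100 = 54.2509%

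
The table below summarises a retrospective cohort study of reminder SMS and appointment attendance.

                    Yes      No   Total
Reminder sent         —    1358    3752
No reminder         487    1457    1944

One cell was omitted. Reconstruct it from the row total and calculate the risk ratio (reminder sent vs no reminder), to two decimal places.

2.55

The missing cell is in the exposed row: 3752 − 1358 = 2394.
So a = 2394, b = 1358, c = 487, d = 1457.
RR = [a/(a+b)] / [c/(c+d)] = (2394/3752) / (487/1944) = 0.63806/0.25051 = 2.54700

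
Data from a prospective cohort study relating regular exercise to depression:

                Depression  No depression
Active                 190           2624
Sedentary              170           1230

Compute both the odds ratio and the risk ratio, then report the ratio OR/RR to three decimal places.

0.942

Cells: a = 190, b = 2624, c = 170, d = 1230.
OR = (190·1230)/(2624·170) = 233700/446080 = 0.52390
Risk in exposed = 190/2814 = 0.06752; risk in unexposed = 170/1400 = 0.12143; RR = 0.55604
OR/RR = 0.52390 / 0.55604 = 0.94219
The outcome is not rare, so the OR lies further from 1 than the RR.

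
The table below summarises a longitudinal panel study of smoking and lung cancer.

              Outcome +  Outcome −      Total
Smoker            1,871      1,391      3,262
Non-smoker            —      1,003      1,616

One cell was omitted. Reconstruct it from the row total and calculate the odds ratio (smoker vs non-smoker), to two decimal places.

The missing cell is in the unexposed row: 1616 − 1003 = 613.
So a = 1871, b = 1391, c = 613, d = 1003.
OR = (a·d)/(b·c) = (1871 × 1003) / (1391 × 613) = 1876613 / 852683 = 2.20083

2.20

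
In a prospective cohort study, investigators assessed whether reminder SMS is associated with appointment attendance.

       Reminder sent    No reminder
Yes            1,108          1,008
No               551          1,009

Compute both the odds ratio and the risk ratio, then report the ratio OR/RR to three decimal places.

Reading the table with exposure as columns: a = 1108 (Reminder sent, case), b = 551 (Reminder sent, non-case), c = 1008 (No reminder, case), d = 1009.
OR = (1108·1009)/(551·1008) = 1117972/555408 = 2.01288
Risk in exposed = 1108/1659 = 0.66787; risk in unexposed = 1008/2017 = 0.49975; RR = 1.33641
OR/RR = 2.01288 / 1.33641 = 1.50619
The outcome is not rare, so the OR lies further from 1 than the RR.

1.506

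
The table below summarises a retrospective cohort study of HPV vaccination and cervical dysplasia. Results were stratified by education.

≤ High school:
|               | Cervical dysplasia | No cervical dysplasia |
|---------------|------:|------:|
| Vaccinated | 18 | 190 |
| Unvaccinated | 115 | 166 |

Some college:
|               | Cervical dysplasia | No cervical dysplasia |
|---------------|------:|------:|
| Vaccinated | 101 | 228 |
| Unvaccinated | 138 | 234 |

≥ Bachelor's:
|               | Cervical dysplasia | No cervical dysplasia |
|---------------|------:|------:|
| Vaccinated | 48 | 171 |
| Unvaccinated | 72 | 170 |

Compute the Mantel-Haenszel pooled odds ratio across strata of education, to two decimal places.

0.49

OR_MH = Σ(aᵢdᵢ/nᵢ) / Σ(bᵢcᵢ/nᵢ), where nᵢ is the stratum total.
Stratum 1 (≤ High school): n = 489; a·d/n = 18·166/489 = 6.1104; b·c/n = 190·115/489 = 44.6830
Stratum 2 (Some college): n = 701; a·d/n = 101·234/701 = 33.7147; b·c/n = 228·138/701 = 44.8845
Stratum 3 (≥ Bachelor's): n = 461; a·d/n = 48·170/461 = 17.7007; b·c/n = 171·72/461 = 26.7072
OR_MH = (6.1104 + 33.7147 + 17.7007) / (44.6830 + 44.8845 + 26.7072) = 57.5258 / 116.2746 = 0.49474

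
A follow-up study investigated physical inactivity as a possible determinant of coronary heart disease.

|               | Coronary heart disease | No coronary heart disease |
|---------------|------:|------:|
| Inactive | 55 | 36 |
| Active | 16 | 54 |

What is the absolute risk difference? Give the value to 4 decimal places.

Cells: a = 55, b = 36, c = 16, d = 54.
Risk in exposed = 55/91 = 0.604396; risk in unexposed = 16/70 = 0.228571.
Risk difference = 0.604396 − 0.228571 = 0.375824

0.3758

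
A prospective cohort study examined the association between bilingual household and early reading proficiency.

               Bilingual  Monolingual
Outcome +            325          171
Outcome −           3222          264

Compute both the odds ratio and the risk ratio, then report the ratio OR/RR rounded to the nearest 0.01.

Reading the table with exposure as columns: a = 325 (Bilingual, case), b = 3222 (Bilingual, non-case), c = 171 (Monolingual, case), d = 264.
OR = (325·264)/(3222·171) = 85800/550962 = 0.15573
Risk in exposed = 325/3547 = 0.09163; risk in unexposed = 171/435 = 0.39310; RR = 0.23309
OR/RR = 0.15573 / 0.23309 = 0.66811
The outcome is not rare, so the OR lies further from 1 than the RR.

0.67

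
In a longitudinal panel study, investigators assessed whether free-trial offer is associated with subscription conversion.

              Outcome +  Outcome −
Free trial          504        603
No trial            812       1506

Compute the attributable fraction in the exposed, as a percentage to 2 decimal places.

Cells: a = 504, b = 603, c = 812, d = 1506.
Risk in exposed = 504/1107 = 0.45528; risk in unexposed = 812/2318 = 0.35030.
RR = 0.45528/0.35030 = 1.29969
AR% = (RR − 1)/RR × 100 = (1.29969 − 1)/1.29969 × 100 = 23.0587%

23.06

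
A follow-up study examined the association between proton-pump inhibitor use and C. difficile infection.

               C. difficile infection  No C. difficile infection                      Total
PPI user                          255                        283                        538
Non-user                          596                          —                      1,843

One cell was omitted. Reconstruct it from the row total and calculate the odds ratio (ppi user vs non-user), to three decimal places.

1.885

The missing cell is in the unexposed row: 1843 − 596 = 1247.
So a = 255, b = 283, c = 596, d = 1247.
OR = (a·d)/(b·c) = (255 × 1247) / (283 × 596) = 317985 / 168668 = 1.88527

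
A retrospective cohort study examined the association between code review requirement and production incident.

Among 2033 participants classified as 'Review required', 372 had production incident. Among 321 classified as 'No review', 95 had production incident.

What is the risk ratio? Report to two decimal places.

0.62

From the description: a = 372, b = 1661, c = 95, d = 226.
Risk in exposed = 372/2033 = 0.18298; risk in unexposed = 95/321 = 0.29595.
RR = 0.18298 / 0.29595 = 0.61828
The risk is 38% lower among the exposed than among the unexposed.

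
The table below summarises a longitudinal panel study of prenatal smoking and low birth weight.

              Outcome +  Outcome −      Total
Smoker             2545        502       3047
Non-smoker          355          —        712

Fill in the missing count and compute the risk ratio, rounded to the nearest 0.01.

The missing cell is in the unexposed row: 712 − 355 = 357.
So a = 2545, b = 502, c = 355, d = 357.
RR = [a/(a+b)] / [c/(c+d)] = (2545/3047) / (355/712) = 0.83525/0.49860 = 1.67520

1.68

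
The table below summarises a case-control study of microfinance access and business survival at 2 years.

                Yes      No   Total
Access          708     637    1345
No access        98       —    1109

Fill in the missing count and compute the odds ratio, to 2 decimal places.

The missing cell is in the unexposed row: 1109 − 98 = 1011.
So a = 708, b = 637, c = 98, d = 1011.
OR = (a·d)/(b·c) = (708 × 1011) / (637 × 98) = 715788 / 62426 = 11.46618

11.47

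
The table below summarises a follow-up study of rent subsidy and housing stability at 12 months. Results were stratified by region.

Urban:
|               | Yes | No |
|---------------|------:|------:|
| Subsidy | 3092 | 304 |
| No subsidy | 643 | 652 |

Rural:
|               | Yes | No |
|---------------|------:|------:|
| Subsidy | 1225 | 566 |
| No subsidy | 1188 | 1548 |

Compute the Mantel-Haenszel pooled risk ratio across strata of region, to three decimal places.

1.704

RR_MH = Σ(aᵢ·n₀ᵢ/nᵢ) / Σ(cᵢ·n₁ᵢ/nᵢ), with n₁ᵢ = aᵢ+bᵢ (exposed), n₀ᵢ = cᵢ+dᵢ (unexposed), nᵢ = n₁ᵢ+n₀ᵢ.
Stratum 1 (Urban): n₁ = 3396, n₀ = 1295, n = 4691; a·n₀/n = 3092·1295/4691 = 853.5792; c·n₁/n = 643·3396/4691 = 465.4931
Stratum 2 (Rural): n₁ = 1791, n₀ = 2736, n = 4527; a·n₀/n = 1225·2736/4527 = 740.3579; c·n₁/n = 1188·1791/4527 = 470.0040
RR_MH = (853.5792 + 740.3579) / (465.4931 + 470.0040) = 1593.9370 / 935.4970 = 1.70384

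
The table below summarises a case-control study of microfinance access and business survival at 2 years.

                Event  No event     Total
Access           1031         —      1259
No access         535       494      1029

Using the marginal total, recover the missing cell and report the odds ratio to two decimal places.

The missing cell is in the exposed row: 1259 − 1031 = 228.
So a = 1031, b = 228, c = 535, d = 494.
OR = (a·d)/(b·c) = (1031 × 494) / (228 × 535) = 509314 / 121980 = 4.17539

4.18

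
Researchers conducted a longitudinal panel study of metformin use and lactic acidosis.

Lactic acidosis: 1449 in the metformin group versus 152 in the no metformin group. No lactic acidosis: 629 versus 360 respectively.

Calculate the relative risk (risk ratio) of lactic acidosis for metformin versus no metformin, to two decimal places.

From the description: a = 1449, b = 629, c = 152, d = 360.
Risk in exposed = 1449/2078 = 0.69731; risk in unexposed = 152/512 = 0.29688.
RR = 0.69731 / 0.29688 = 2.34882
The risk among the exposed is 2.35 times that among the unexposed.

2.35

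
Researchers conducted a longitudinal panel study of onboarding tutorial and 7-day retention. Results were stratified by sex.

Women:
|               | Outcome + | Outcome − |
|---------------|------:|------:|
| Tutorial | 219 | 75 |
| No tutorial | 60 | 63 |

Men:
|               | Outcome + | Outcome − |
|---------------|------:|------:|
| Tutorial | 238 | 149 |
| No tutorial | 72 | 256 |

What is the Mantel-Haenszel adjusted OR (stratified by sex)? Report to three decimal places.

4.586

OR_MH = Σ(aᵢdᵢ/nᵢ) / Σ(bᵢcᵢ/nᵢ), where nᵢ is the stratum total.
Stratum 1 (Women): n = 417; a·d/n = 219·63/417 = 33.0863; b·c/n = 75·60/417 = 10.7914
Stratum 2 (Men): n = 715; a·d/n = 238·256/715 = 85.2140; b·c/n = 149·72/715 = 15.0042
OR_MH = (33.0863 + 85.2140) / (10.7914 + 15.0042) = 118.3003 / 25.7956 = 4.58607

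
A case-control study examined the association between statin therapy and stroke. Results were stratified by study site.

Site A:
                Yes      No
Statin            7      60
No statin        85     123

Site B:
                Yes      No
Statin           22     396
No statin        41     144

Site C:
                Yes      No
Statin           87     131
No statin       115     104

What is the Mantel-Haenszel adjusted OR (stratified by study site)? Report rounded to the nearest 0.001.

0.364

OR_MH = Σ(aᵢdᵢ/nᵢ) / Σ(bᵢcᵢ/nᵢ), where nᵢ is the stratum total.
Stratum 1 (Site A): n = 275; a·d/n = 7·123/275 = 3.1309; b·c/n = 60·85/275 = 18.5455
Stratum 2 (Site B): n = 603; a·d/n = 22·144/603 = 5.2537; b·c/n = 396·41/603 = 26.9254
Stratum 3 (Site C): n = 437; a·d/n = 87·104/437 = 20.7048; b·c/n = 131·115/437 = 34.4737
OR_MH = (3.1309 + 5.2537 + 20.7048) / (18.5455 + 26.9254 + 34.4737) = 29.0894 / 79.9445 = 0.36387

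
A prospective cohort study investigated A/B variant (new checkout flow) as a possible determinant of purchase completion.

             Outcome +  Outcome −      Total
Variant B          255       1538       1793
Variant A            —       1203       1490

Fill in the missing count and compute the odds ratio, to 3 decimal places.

0.695

The missing cell is in the unexposed row: 1490 − 1203 = 287.
So a = 255, b = 1538, c = 287, d = 1203.
OR = (a·d)/(b·c) = (255 × 1203) / (1538 × 287) = 306765 / 441406 = 0.69497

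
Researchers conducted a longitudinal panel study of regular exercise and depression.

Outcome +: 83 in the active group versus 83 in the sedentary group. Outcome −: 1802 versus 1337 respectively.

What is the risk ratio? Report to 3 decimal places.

From the description: a = 83, b = 1802, c = 83, d = 1337.
Risk in exposed = 83/1885 = 0.04403; risk in unexposed = 83/1420 = 0.05845.
RR = 0.04403 / 0.05845 = 0.75332
The risk is 25% lower among the exposed than among the unexposed.

0.753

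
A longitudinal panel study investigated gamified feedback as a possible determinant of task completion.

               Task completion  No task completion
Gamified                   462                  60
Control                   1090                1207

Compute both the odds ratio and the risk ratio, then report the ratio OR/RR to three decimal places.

Cells: a = 462, b = 60, c = 1090, d = 1207.
OR = (462·1207)/(60·1090) = 557634/65400 = 8.52651
Risk in exposed = 462/522 = 0.88506; risk in unexposed = 1090/2297 = 0.47453; RR = 1.86512
OR/RR = 8.52651 / 1.86512 = 4.57157
The outcome is not rare, so the OR lies further from 1 than the RR.

4.572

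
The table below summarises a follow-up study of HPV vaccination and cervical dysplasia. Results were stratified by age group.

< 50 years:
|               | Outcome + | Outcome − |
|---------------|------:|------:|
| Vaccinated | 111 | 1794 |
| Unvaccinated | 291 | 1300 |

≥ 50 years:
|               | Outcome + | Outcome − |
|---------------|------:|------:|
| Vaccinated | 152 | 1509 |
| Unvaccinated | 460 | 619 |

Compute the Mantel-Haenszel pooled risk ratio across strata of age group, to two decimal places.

RR_MH = Σ(aᵢ·n₀ᵢ/nᵢ) / Σ(cᵢ·n₁ᵢ/nᵢ), with n₁ᵢ = aᵢ+bᵢ (exposed), n₀ᵢ = cᵢ+dᵢ (unexposed), nᵢ = n₁ᵢ+n₀ᵢ.
Stratum 1 (< 50 years): n₁ = 1905, n₀ = 1591, n = 3496; a·n₀/n = 111·1591/3496 = 50.5152; c·n₁/n = 291·1905/3496 = 158.5684
Stratum 2 (≥ 50 years): n₁ = 1661, n₀ = 1079, n = 2740; a·n₀/n = 152·1079/2740 = 59.8569; c·n₁/n = 460·1661/2740 = 278.8540
RR_MH = (50.5152 + 59.8569) / (158.5684 + 278.8540) = 110.3721 / 437.4224 = 0.25232

0.25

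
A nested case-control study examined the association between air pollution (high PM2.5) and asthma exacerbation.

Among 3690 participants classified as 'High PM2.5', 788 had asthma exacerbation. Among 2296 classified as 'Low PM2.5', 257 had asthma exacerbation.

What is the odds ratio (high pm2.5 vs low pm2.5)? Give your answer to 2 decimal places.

From the description: a = 788, b = 2902, c = 257, d = 2039.
OR = (a·d)/(b·c) = (788 × 2039) / (2902 × 257) = 1606732 / 745814 = 2.15433
The odds of asthma exacerbation are about 2.15 times as high in the high pm2.5 group.

2.15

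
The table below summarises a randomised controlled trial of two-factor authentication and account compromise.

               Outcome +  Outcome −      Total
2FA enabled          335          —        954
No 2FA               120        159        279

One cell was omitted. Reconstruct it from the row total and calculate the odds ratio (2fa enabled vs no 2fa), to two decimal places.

0.72

The missing cell is in the exposed row: 954 − 335 = 619.
So a = 335, b = 619, c = 120, d = 159.
OR = (a·d)/(b·c) = (335 × 159) / (619 × 120) = 53265 / 74280 = 0.71708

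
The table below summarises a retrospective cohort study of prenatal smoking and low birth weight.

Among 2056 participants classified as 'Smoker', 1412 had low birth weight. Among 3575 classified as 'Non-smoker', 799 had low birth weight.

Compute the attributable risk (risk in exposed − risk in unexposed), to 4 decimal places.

From the description: a = 1412, b = 644, c = 799, d = 2776.
Risk in exposed = 1412/2056 = 0.686770; risk in unexposed = 799/3575 = 0.223497.
Risk difference = 0.686770 − 0.223497 = 0.463274

0.4633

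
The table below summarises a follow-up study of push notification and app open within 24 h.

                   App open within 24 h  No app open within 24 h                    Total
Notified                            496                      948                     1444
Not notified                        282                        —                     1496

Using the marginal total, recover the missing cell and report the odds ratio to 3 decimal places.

The missing cell is in the unexposed row: 1496 − 282 = 1214.
So a = 496, b = 948, c = 282, d = 1214.
OR = (a·d)/(b·c) = (496 × 1214) / (948 × 282) = 602144 / 267336 = 2.25239

2.252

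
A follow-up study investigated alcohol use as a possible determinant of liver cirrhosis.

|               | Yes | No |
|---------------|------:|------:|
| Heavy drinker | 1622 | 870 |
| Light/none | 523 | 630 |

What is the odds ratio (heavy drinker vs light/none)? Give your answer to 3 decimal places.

Cells: a = 1622, b = 870, c = 523, d = 630.
OR = (a·d)/(b·c) = (1622 × 630) / (870 × 523) = 1021860 / 455010 = 2.24580
The odds of liver cirrhosis are about 2.25 times as high in the heavy drinker group.

2.246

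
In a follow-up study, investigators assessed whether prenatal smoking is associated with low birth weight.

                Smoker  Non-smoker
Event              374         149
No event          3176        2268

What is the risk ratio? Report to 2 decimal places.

Reading the table with exposure as columns: a = 374 (Smoker, case), b = 3176 (Smoker, non-case), c = 149 (Non-smoker, case), d = 2268.
Risk in exposed = 374/3550 = 0.10535; risk in unexposed = 149/2417 = 0.06165.
RR = 0.10535 / 0.06165 = 1.70897
The risk among the exposed is 1.71 times that among the unexposed.

1.71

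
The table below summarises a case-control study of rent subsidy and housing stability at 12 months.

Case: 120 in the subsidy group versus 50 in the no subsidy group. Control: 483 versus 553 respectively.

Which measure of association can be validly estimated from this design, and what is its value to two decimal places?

From the description: a = 120, b = 483, c = 50, d = 553.
This is a case-control study: participants were sampled on outcome status, so risks in the source population cannot be estimated directly — relative risk is not valid here. The odds ratio is the appropriate measure.
OR = (a·d)/(b·c) = (120 × 553) / (483 × 50) = 66360 / 24150 = 2.74783

2.75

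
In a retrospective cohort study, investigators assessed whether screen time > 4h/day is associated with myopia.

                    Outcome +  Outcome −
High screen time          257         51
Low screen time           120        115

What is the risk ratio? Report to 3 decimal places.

1.634

Cells: a = 257, b = 51, c = 120, d = 115.
Risk in exposed = 257/308 = 0.83442; risk in unexposed = 120/235 = 0.51064.
RR = 0.83442 / 0.51064 = 1.63406
The risk among the exposed is 1.63 times that among the unexposed.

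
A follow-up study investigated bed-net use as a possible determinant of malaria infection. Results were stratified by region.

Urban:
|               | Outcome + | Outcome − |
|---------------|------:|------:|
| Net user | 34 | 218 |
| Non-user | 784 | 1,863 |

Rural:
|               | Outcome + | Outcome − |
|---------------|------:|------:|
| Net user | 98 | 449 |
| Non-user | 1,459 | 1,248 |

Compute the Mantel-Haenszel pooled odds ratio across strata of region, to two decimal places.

OR_MH = Σ(aᵢdᵢ/nᵢ) / Σ(bᵢcᵢ/nᵢ), where nᵢ is the stratum total.
Stratum 1 (Urban): n = 2899; a·d/n = 34·1863/2899 = 21.8496; b·c/n = 218·784/2899 = 58.9555
Stratum 2 (Rural): n = 3254; a·d/n = 98·1248/3254 = 37.5857; b·c/n = 449·1459/3254 = 201.3187
OR_MH = (21.8496 + 37.5857) / (58.9555 + 201.3187) = 59.4353 / 260.2742 = 0.22836

0.23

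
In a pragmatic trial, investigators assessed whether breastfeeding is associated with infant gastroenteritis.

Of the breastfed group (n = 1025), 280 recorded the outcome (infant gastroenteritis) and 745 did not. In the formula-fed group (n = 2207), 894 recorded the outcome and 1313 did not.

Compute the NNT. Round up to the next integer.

Risk in treated group = 280/1025 = 0.27317; risk in control = 894/2207 = 0.40507.
Absolute risk reduction = 0.40507 − 0.27317 = 0.13190
NNT = 1 / ARR = 1 / 0.13190 = 7.581 → round up → 8

8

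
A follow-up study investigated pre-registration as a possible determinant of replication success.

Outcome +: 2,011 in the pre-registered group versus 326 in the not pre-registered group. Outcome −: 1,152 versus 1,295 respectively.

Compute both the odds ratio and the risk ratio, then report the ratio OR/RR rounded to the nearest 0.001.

2.193

From the description: a = 2011, b = 1152, c = 326, d = 1295.
OR = (2011·1295)/(1152·326) = 2604245/375552 = 6.93445
Risk in exposed = 2011/3163 = 0.63579; risk in unexposed = 326/1621 = 0.20111; RR = 3.16139
OR/RR = 6.93445 / 3.16139 = 2.19348
The outcome is not rare, so the OR lies further from 1 than the RR.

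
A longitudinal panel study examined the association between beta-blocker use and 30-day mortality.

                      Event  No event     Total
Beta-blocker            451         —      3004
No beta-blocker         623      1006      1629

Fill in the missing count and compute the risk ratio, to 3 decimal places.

0.393

The missing cell is in the exposed row: 3004 − 451 = 2553.
So a = 451, b = 2553, c = 623, d = 1006.
RR = [a/(a+b)] / [c/(c+d)] = (451/3004) / (623/1629) = 0.15013/0.38244 = 0.39256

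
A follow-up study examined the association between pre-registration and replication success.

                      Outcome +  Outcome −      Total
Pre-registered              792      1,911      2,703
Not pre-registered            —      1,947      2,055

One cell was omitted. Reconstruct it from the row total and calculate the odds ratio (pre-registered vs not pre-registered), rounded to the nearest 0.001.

7.471

The missing cell is in the unexposed row: 2055 − 1947 = 108.
So a = 792, b = 1911, c = 108, d = 1947.
OR = (a·d)/(b·c) = (792 × 1947) / (1911 × 108) = 1542024 / 206388 = 7.47148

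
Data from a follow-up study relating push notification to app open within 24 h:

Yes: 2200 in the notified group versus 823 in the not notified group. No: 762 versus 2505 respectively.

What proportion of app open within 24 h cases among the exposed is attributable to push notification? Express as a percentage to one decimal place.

From the description: a = 2200, b = 762, c = 823, d = 2505.
Risk in exposed = 2200/2962 = 0.74274; risk in unexposed = 823/3328 = 0.24730.
RR = 0.74274/0.24730 = 3.00345
AR% = (RR − 1)/RR × 100 = (3.00345 − 1)/3.00345 × 100 = 66.7050%

66.7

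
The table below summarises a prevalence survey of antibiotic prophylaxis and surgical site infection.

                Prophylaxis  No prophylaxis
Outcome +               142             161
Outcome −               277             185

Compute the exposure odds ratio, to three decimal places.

Reading the table with exposure as columns: a = 142 (Prophylaxis, case), b = 277 (Prophylaxis, non-case), c = 161 (No prophylaxis, case), d = 185.
OR = (a·d)/(b·c) = (142 × 185) / (277 × 161) = 26270 / 44597 = 0.58905
Exposure is associated with lower odds of surgical site infection (OR = 0.59 < 1).

0.589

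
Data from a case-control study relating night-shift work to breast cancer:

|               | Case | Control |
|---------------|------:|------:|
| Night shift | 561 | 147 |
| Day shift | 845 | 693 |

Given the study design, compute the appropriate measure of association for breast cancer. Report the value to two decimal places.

Cells: a = 561, b = 147, c = 845, d = 693.
This is a case-control study: participants were sampled on outcome status, so risks in the source population cannot be estimated directly — relative risk is not valid here. The odds ratio is the appropriate measure.
OR = (a·d)/(b·c) = (561 × 693) / (147 × 845) = 388773 / 124215 = 3.12984

3.13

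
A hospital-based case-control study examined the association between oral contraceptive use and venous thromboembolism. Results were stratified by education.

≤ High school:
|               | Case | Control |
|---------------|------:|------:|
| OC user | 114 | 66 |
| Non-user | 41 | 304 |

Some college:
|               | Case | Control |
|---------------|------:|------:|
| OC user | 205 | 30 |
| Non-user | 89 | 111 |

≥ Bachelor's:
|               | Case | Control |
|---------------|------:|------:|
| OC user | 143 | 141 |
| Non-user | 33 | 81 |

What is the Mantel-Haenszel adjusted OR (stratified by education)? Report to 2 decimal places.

6.41

OR_MH = Σ(aᵢdᵢ/nᵢ) / Σ(bᵢcᵢ/nᵢ), where nᵢ is the stratum total.
Stratum 1 (≤ High school): n = 525; a·d/n = 114·304/525 = 66.0114; b·c/n = 66·41/525 = 5.1543
Stratum 2 (Some college): n = 435; a·d/n = 205·111/435 = 52.3103; b·c/n = 30·89/435 = 6.1379
Stratum 3 (≥ Bachelor's): n = 398; a·d/n = 143·81/398 = 29.1030; b·c/n = 141·33/398 = 11.6910
OR_MH = (66.0114 + 52.3103 + 29.1030) / (5.1543 + 6.1379 + 11.6910) = 147.4248 / 22.9832 = 6.41447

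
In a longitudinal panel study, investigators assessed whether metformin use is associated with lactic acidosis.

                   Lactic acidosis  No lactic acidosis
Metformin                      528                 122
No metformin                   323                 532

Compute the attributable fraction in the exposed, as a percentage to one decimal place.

Cells: a = 528, b = 122, c = 323, d = 532.
Risk in exposed = 528/650 = 0.81231; risk in unexposed = 323/855 = 0.37778.
RR = 0.81231/0.37778 = 2.15023
AR% = (RR − 1)/RR × 100 = (2.15023 − 1)/2.15023 × 100 = 53.4933%

53.5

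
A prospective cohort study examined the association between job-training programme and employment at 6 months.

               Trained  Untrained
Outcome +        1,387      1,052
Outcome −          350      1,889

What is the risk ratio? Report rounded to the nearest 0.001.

Reading the table with exposure as columns: a = 1387 (Trained, case), b = 350 (Trained, non-case), c = 1052 (Untrained, case), d = 1889.
Risk in exposed = 1387/1737 = 0.79850; risk in unexposed = 1052/2941 = 0.35770.
RR = 0.79850 / 0.35770 = 2.23232
The risk among the exposed is 2.23 times that among the unexposed.

2.232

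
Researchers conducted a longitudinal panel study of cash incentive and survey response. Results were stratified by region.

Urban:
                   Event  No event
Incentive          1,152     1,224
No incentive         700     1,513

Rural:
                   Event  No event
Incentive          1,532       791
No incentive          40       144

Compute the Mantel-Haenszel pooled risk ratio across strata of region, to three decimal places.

RR_MH = Σ(aᵢ·n₀ᵢ/nᵢ) / Σ(cᵢ·n₁ᵢ/nᵢ), with n₁ᵢ = aᵢ+bᵢ (exposed), n₀ᵢ = cᵢ+dᵢ (unexposed), nᵢ = n₁ᵢ+n₀ᵢ.
Stratum 1 (Urban): n₁ = 2376, n₀ = 2213, n = 4589; a·n₀/n = 1152·2213/4589 = 555.5406; c·n₁/n = 700·2376/4589 = 362.4319
Stratum 2 (Rural): n₁ = 2323, n₀ = 184, n = 2507; a·n₀/n = 1532·184/2507 = 112.4404; c·n₁/n = 40·2323/2507 = 37.0642
RR_MH = (555.5406 + 112.4404) / (362.4319 + 37.0642) = 667.9810 / 399.4961 = 1.67206

1.672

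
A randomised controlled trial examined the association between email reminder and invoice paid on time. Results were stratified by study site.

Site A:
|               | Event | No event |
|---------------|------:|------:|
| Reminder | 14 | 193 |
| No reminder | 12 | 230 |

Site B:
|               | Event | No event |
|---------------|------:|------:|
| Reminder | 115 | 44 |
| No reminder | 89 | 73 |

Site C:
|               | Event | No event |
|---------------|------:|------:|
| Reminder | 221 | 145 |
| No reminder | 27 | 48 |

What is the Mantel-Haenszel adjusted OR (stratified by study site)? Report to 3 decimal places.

2.187

OR_MH = Σ(aᵢdᵢ/nᵢ) / Σ(bᵢcᵢ/nᵢ), where nᵢ is the stratum total.
Stratum 1 (Site A): n = 449; a·d/n = 14·230/449 = 7.1715; b·c/n = 193·12/449 = 5.1581
Stratum 2 (Site B): n = 321; a·d/n = 115·73/321 = 26.1526; b·c/n = 44·89/321 = 12.1994
Stratum 3 (Site C): n = 441; a·d/n = 221·48/441 = 24.0544; b·c/n = 145·27/441 = 8.8776
OR_MH = (7.1715 + 26.1526 + 24.0544) / (5.1581 + 12.1994 + 8.8776) = 57.3786 / 26.2351 = 2.18709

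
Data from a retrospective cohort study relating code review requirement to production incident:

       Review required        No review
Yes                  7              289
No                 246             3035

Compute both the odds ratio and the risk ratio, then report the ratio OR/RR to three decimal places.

0.939

Reading the table with exposure as columns: a = 7 (Review required, case), b = 246 (Review required, non-case), c = 289 (No review, case), d = 3035.
OR = (7·3035)/(246·289) = 21245/71094 = 0.29883
Risk in exposed = 7/253 = 0.02767; risk in unexposed = 289/3324 = 0.08694; RR = 0.31823
OR/RR = 0.29883 / 0.31823 = 0.93904
The outcome is rare in both groups, so OR ≈ RR (ratio near 1).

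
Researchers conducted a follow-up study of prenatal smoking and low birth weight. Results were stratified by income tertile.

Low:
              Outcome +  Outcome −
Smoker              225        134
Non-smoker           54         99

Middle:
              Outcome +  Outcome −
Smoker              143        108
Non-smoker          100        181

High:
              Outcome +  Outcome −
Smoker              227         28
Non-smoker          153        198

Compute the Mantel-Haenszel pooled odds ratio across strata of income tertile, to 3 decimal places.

OR_MH = Σ(aᵢdᵢ/nᵢ) / Σ(bᵢcᵢ/nᵢ), where nᵢ is the stratum total.
Stratum 1 (Low): n = 512; a·d/n = 225·99/512 = 43.5059; b·c/n = 134·54/512 = 14.1328
Stratum 2 (Middle): n = 532; a·d/n = 143·181/532 = 48.6523; b·c/n = 108·100/532 = 20.3008
Stratum 3 (High): n = 606; a·d/n = 227·198/606 = 74.1683; b·c/n = 28·153/606 = 7.0693
OR_MH = (43.5059 + 48.6523 + 74.1683) / (14.1328 + 20.3008 + 7.0693) = 166.3264 / 41.5029 = 4.00759

4.008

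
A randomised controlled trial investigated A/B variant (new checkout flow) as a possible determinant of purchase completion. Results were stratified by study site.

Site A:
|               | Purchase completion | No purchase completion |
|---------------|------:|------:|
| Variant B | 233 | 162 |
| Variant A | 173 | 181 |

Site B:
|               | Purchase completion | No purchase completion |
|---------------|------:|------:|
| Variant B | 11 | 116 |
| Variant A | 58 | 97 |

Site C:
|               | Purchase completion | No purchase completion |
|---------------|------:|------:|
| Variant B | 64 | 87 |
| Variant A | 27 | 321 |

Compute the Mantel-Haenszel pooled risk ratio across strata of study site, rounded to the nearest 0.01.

1.28

RR_MH = Σ(aᵢ·n₀ᵢ/nᵢ) / Σ(cᵢ·n₁ᵢ/nᵢ), with n₁ᵢ = aᵢ+bᵢ (exposed), n₀ᵢ = cᵢ+dᵢ (unexposed), nᵢ = n₁ᵢ+n₀ᵢ.
Stratum 1 (Site A): n₁ = 395, n₀ = 354, n = 749; a·n₀/n = 233·354/749 = 110.1228; c·n₁/n = 173·395/749 = 91.2350
Stratum 2 (Site B): n₁ = 127, n₀ = 155, n = 282; a·n₀/n = 11·155/282 = 6.0461; c·n₁/n = 58·127/282 = 26.1206
Stratum 3 (Site C): n₁ = 151, n₀ = 348, n = 499; a·n₀/n = 64·348/499 = 44.6333; c·n₁/n = 27·151/499 = 8.1703
RR_MH = (110.1228 + 6.0461 + 44.6333) / (91.2350 + 26.1206 + 8.1703) = 160.8022 / 125.5259 = 1.28103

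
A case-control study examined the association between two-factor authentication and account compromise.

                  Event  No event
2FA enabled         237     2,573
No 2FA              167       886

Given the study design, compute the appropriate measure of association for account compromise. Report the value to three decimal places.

Cells: a = 237, b = 2573, c = 167, d = 886.
This is a case-control study: participants were sampled on outcome status, so risks in the source population cannot be estimated directly — relative risk is not valid here. The odds ratio is the appropriate measure.
OR = (a·d)/(b·c) = (237 × 886) / (2573 × 167) = 209982 / 429691 = 0.48868

0.489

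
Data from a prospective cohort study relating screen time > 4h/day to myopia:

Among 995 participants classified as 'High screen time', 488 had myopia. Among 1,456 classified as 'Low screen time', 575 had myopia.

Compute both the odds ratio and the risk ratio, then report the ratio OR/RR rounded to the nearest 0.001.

1.187

From the description: a = 488, b = 507, c = 575, d = 881.
OR = (488·881)/(507·575) = 429928/291525 = 1.47476
Risk in exposed = 488/995 = 0.49045; risk in unexposed = 575/1456 = 0.39492; RR = 1.24191
OR/RR = 1.47476 / 1.24191 = 1.18749
The outcome is not rare, so the OR lies further from 1 than the RR.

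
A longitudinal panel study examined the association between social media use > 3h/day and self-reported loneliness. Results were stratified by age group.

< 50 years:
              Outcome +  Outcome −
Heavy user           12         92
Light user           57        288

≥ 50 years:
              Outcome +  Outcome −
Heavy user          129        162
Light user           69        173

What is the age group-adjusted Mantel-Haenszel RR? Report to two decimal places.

1.33

RR_MH = Σ(aᵢ·n₀ᵢ/nᵢ) / Σ(cᵢ·n₁ᵢ/nᵢ), with n₁ᵢ = aᵢ+bᵢ (exposed), n₀ᵢ = cᵢ+dᵢ (unexposed), nᵢ = n₁ᵢ+n₀ᵢ.
Stratum 1 (< 50 years): n₁ = 104, n₀ = 345, n = 449; a·n₀/n = 12·345/449 = 9.2205; c·n₁/n = 57·104/449 = 13.2027
Stratum 2 (≥ 50 years): n₁ = 291, n₀ = 242, n = 533; a·n₀/n = 129·242/533 = 58.5704; c·n₁/n = 69·291/533 = 37.6717
RR_MH = (9.2205 + 58.5704) / (13.2027 + 37.6717) = 67.7908 / 50.8743 = 1.33252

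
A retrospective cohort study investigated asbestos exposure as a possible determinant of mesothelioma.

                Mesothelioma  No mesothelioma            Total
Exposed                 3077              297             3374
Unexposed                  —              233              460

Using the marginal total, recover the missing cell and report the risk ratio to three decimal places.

1.848

The missing cell is in the unexposed row: 460 − 233 = 227.
So a = 3077, b = 297, c = 227, d = 233.
RR = [a/(a+b)] / [c/(c+d)] = (3077/3374) / (227/460) = 0.91197/0.49348 = 1.84805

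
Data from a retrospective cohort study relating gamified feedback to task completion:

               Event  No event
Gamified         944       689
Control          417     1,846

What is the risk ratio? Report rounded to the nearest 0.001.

Cells: a = 944, b = 689, c = 417, d = 1846.
Risk in exposed = 944/1633 = 0.57808; risk in unexposed = 417/2263 = 0.18427.
RR = 0.57808 / 0.18427 = 3.13714
The risk among the exposed is 3.14 times that among the unexposed.

3.137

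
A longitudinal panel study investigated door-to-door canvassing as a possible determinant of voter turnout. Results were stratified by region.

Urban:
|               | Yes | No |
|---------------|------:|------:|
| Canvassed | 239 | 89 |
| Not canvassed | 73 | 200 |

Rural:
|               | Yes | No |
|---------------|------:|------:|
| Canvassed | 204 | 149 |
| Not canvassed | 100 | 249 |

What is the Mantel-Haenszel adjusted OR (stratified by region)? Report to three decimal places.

4.741

OR_MH = Σ(aᵢdᵢ/nᵢ) / Σ(bᵢcᵢ/nᵢ), where nᵢ is the stratum total.
Stratum 1 (Urban): n = 601; a·d/n = 239·200/601 = 79.5341; b·c/n = 89·73/601 = 10.8103
Stratum 2 (Rural): n = 702; a·d/n = 204·249/702 = 72.3590; b·c/n = 149·100/702 = 21.2251
OR_MH = (79.5341 + 72.3590) / (10.8103 + 21.2251) = 151.8931 / 32.0354 = 4.74142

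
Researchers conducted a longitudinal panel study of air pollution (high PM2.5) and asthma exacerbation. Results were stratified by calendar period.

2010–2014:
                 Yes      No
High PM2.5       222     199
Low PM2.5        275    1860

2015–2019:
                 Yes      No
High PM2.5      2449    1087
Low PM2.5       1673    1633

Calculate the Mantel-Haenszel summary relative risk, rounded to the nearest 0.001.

RR_MH = Σ(aᵢ·n₀ᵢ/nᵢ) / Σ(cᵢ·n₁ᵢ/nᵢ), with n₁ᵢ = aᵢ+bᵢ (exposed), n₀ᵢ = cᵢ+dᵢ (unexposed), nᵢ = n₁ᵢ+n₀ᵢ.
Stratum 1 (2010–2014): n₁ = 421, n₀ = 2135, n = 2556; a·n₀/n = 222·2135/2556 = 185.4343; c·n₁/n = 275·421/2556 = 45.2954
Stratum 2 (2015–2019): n₁ = 3536, n₀ = 3306, n = 6842; a·n₀/n = 2449·3306/6842 = 1183.3373; c·n₁/n = 1673·3536/6842 = 864.6197
RR_MH = (185.4343 + 1183.3373) / (45.2954 + 864.6197) = 1368.7716 / 909.9151 = 1.50428

1.504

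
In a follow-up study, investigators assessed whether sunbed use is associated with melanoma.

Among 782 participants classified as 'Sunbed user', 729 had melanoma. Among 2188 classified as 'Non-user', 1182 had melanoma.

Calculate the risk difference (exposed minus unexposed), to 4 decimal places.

0.3920

From the description: a = 729, b = 53, c = 1182, d = 1006.
Risk in exposed = 729/782 = 0.932225; risk in unexposed = 1182/2188 = 0.540219.
Risk difference = 0.932225 − 0.540219 = 0.392006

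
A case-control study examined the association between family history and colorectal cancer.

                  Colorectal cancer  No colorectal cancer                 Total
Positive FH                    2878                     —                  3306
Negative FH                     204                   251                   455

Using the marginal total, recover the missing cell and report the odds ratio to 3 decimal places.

8.274

The missing cell is in the exposed row: 3306 − 2878 = 428.
So a = 2878, b = 428, c = 204, d = 251.
OR = (a·d)/(b·c) = (2878 × 251) / (428 × 204) = 722378 / 87312 = 8.27352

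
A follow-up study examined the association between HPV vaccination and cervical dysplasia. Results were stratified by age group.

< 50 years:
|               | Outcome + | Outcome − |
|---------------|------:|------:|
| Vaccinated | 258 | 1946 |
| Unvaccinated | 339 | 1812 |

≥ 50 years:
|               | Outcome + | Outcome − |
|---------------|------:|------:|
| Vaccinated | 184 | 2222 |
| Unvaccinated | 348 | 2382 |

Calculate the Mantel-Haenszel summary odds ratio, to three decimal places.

0.638

OR_MH = Σ(aᵢdᵢ/nᵢ) / Σ(bᵢcᵢ/nᵢ), where nᵢ is the stratum total.
Stratum 1 (< 50 years): n = 4355; a·d/n = 258·1812/4355 = 107.3470; b·c/n = 1946·339/4355 = 151.4797
Stratum 2 (≥ 50 years): n = 5136; a·d/n = 184·2382/5136 = 85.3364; b·c/n = 2222·348/5136 = 150.5561
OR_MH = (107.3470 + 85.3364) / (151.4797 + 150.5561) = 192.6834 / 302.0358 = 0.63795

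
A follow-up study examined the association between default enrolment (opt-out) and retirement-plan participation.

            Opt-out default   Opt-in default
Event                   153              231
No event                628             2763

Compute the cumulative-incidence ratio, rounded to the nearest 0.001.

Reading the table with exposure as columns: a = 153 (Opt-out default, case), b = 628 (Opt-out default, non-case), c = 231 (Opt-in default, case), d = 2763.
Risk in exposed = 153/781 = 0.19590; risk in unexposed = 231/2994 = 0.07715.
RR = 0.19590 / 0.07715 = 2.53910
The risk among the exposed is 2.54 times that among the unexposed.

2.539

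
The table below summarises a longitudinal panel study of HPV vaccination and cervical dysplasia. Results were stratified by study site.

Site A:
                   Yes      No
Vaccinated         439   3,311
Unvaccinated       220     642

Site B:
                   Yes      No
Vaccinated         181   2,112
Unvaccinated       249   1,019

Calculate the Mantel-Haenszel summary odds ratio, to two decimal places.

0.37

OR_MH = Σ(aᵢdᵢ/nᵢ) / Σ(bᵢcᵢ/nᵢ), where nᵢ is the stratum total.
Stratum 1 (Site A): n = 4612; a·d/n = 439·642/4612 = 61.1097; b·c/n = 3311·220/4612 = 157.9402
Stratum 2 (Site B): n = 3561; a·d/n = 181·1019/3561 = 51.7942; b·c/n = 2112·249/3561 = 147.6799
OR_MH = (61.1097 + 51.7942) / (157.9402 + 147.6799) = 112.9039 / 305.6200 = 0.36943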